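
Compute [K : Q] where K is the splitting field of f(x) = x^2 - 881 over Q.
[K : Q] = 2

f(x) = x^2 - 881 factors as (x - √881)(x + √881). The splitting field is K = Q(√881). Since 881 is squarefree and > 1, it is not a perfect square, so x^2 - 881 is irreducible over Q and [Q(√881) : Q] = 2. Hence [K : Q] = 2.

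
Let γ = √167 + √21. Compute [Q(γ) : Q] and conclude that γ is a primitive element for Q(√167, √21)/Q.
[Q(γ) : Q] = 4 (equivalently, Q(γ) = Q(√167, √21))

Obviously Q(γ) ⊆ Q(√167, √21), and [Q(√167, √21):Q] = 4 (since 167, 21 are distinct squarefree integers > 1 with 3507 not a perfect square). To show equality we compute the minimal polynomial of γ. From γ = √167 + √21: γ^2 = 167 + 2√(3507) + 21 = 188 + 2√(3507), so γ^2 - 188 = 2√(3507); squaring, (γ^2 - 188)^2 = 4·3507, i.e. γ^4 - 376γ^2 + 35344 - 14028 = 0, i.e. γ^4 - 376γ^2 + 21316 = 0. So γ is a root of x^4 - 376x^2 + 21316. This polynomial is irreducible over Q: it has no rational root (each ±√167 ± √21 is irrational), and any factorization into two quadratics over Q would force √(3507) ∈ Q (pairing opposite roots) or √167, √21 ∈ Q (other pairings), all impossible. Hence [Q(γ):Q] = 4 = [Q(√167, √21):Q], so Q(γ) = Q(√167, √21).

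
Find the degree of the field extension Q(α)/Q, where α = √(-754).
[Q(α):Q] = 2

[Q(α):Q] equals the degree of the minimal polynomial of α. Here α^2 = -754 and x^2 + 754 is irreducible (d = -754 is squarefree, ≠ 1, hence not a square), so deg(m_α) = 2. Thus [Q(α):Q] = 2.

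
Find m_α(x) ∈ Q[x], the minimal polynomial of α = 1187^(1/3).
m_α(x) = x^3 - 1187

α satisfies α^3 = 1187, so x^3 - 1187 annihilates α. By the rational root test, a rational root p/q (in lowest terms) of x^3 - 1187 would satisfy p^3 = 1187 q^3, forcing q = 1 and p^3 = 1187; but 1187 is not a perfect cube, contradiction. A monic cubic over Q with no rational root is irreducible (any nontrivial factorization would include a linear factor). Hence x^3 - 1187 is the minimal polynomial of α, and in particular [Q(α):Q] = 3.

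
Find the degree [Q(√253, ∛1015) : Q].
[Q(√253, ∛1015) : Q] = 6

Let L = Q(√253, ∛1015). Since Q(√253) ⊂ L and [Q(√253):Q] = 2, the tower law gives 2 | [L:Q]. Likewise Q(∛1015) ⊂ L with [Q(∛1015):Q] = 3 (because 1015 is not a perfect cube), so 3 | [L:Q]. As gcd(2,3) = 1, [L:Q] is divisible by 6. Conversely L is generated over Q by √253 and ∛1015, so [L:Q] ≤ 2·3 = 6. Therefore [Q(√253, ∛1015) : Q] = 6.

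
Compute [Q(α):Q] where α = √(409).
[Q(α):Q] = 2

[Q(α):Q] equals the degree of the minimal polynomial of α. Here α^2 = 409 and x^2 - 409 is irreducible (d = 409 is squarefree, ≠ 1, hence not a square), so deg(m_α) = 2. Thus [Q(α):Q] = 2.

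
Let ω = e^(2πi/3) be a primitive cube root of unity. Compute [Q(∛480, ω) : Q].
[Q(∛480, ω) : Q] = 6

[Q(∛480):Q] = 3 (min poly x^3 - 480, irreducible since 480 is not a perfect cube). [Q(ω):Q] = 2 (min poly x^2 + x + 1). Since Q(∛480) ⊂ R and ω ∉ R, we have ω ∉ Q(∛480), so x^2 + x + 1 remains irreducible over Q(∛480) and [Q(∛480, ω) : Q(∛480)] = 2. By the tower law, [Q(∛480, ω) : Q] = 3 · 2 = 6. (In fact Q(∛480, ω) is the splitting field of x^3 - 480 over Q.)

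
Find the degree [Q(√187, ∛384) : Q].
[Q(√187, ∛384) : Q] = 6

Let L = Q(√187, ∛384). Since Q(√187) ⊂ L and [Q(√187):Q] = 2, the tower law gives 2 | [L:Q]. Likewise Q(∛384) ⊂ L with [Q(∛384):Q] = 3 (because 384 is not a perfect cube), so 3 | [L:Q]. As gcd(2,3) = 1, [L:Q] is divisible by 6. Conversely L is generated over Q by √187 and ∛384, so [L:Q] ≤ 2·3 = 6. Therefore [Q(√187, ∛384) : Q] = 6.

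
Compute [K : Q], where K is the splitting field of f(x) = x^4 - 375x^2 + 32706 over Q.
[K : Q] = 4

Solving the quadratic in x^2: x^2 = (375 ± √(375^2 - 4·32706))/2 = (375 ± √9801)/2 = (375 ± 99)/2, giving x^2 = 138 or x^2 = 237. So f(x) = (x^2 - 138)(x^2 - 237) and the roots of f are ±√138, ±√237. Hence the splitting field is K = Q(√138, √237). Since 138 and 237 are distinct squarefree integers > 1, their product 32706 is not a perfect square, so √237 ∉ Q(√138). By the tower law [K:Q] = [Q(√138,√237):Q(√138)] · [Q(√138):Q] = 2 · 2 = 4.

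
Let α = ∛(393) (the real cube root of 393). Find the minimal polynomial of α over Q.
m_α(x) = x^3 - 393

α satisfies α^3 = 393, so x^3 - 393 annihilates α. By the rational root test, a rational root p/q (in lowest terms) of x^3 - 393 would satisfy p^3 = 393 q^3, forcing q = 1 and p^3 = 393; but 393 is not a perfect cube, contradiction. A monic cubic over Q with no rational root is irreducible (any nontrivial factorization would include a linear factor). Hence x^3 - 393 is the minimal polynomial of α, and in particular [Q(α):Q] = 3.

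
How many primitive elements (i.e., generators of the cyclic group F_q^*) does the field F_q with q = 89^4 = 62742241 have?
There are φ(62742240) = 14254080 primitive elements

F_q^* is cyclic of order q - 1 = 62742240. A cyclic group of order m has exactly φ(m) generators. Here m = 62742240 = 2^5 · 3^2 · 5 · 11 · 17 · 233, so the number of primitive elements is φ(62742240) = 14254080.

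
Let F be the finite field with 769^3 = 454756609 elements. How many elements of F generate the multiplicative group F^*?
There are φ(454756608) = 146672640 primitive elements

F_q^* is cyclic of order q - 1 = 454756608. A cyclic group of order m has exactly φ(m) generators. Here m = 454756608 = 2^8 · 3^2 · 31 · 6367, so the number of primitive elements is φ(454756608) = 146672640.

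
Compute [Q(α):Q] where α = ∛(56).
[Q(α):Q] = 3

The minimal polynomial of α is x^3 - 56, irreducible over Q since 56 is not a perfect cube (so x^3 - 56 has no rational root). Hence [Q(α):Q] = deg(m_α) = 3.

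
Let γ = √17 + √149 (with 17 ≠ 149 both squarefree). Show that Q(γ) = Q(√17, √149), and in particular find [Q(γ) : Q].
[Q(γ) : Q] = 4 (equivalently, Q(γ) = Q(√17, √149))

Obviously Q(γ) ⊆ Q(√17, √149), and [Q(√17, √149):Q] = 4 (since 17, 149 are distinct squarefree integers > 1 with 2533 not a perfect square). To show equality we compute the minimal polynomial of γ. From γ = √17 + √149: γ^2 = 17 + 2√(2533) + 149 = 166 + 2√(2533), so γ^2 - 166 = 2√(2533); squaring, (γ^2 - 166)^2 = 4·2533, i.e. γ^4 - 332γ^2 + 27556 - 10132 = 0, i.e. γ^4 - 332γ^2 + 17424 = 0. So γ is a root of x^4 - 332x^2 + 17424. This polynomial is irreducible over Q: it has no rational root (each ±√17 ± √149 is irrational), and any factorization into two quadratics over Q would force √(2533) ∈ Q (pairing opposite roots) or √17, √149 ∈ Q (other pairings), all impossible. Hence [Q(γ):Q] = 4 = [Q(√17, √149):Q], so Q(γ) = Q(√17, √149).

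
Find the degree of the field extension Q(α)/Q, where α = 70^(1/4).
[Q(α):Q] = 4

α is a root of x^4 - 70. By Eisenstein's criterion at the prime p = 2 (which divides the constant term 70 but p^2 = 4 does not, since 70 is squarefree), x^4 - 70 is irreducible over Q. Hence [Q(α):Q] = 4.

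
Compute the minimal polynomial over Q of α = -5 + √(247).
m_α(x) = x^2 + 10x - 222

From α + 5 = √(247), squaring gives (α + 5)^2 = 247, i.e. α^2 + 10α + 25 = 247, so α^2 + 10α - 222 = 0. The discriminant of x^2 + 10x - 222 is (10)^2 - 4·(-222) = 100 + 888 = 988, and 4·(247) is not a perfect square in Q since 247 is squarefree and ≠ 1. Hence x^2 + 10x - 222 is irreducible over Q and is the minimal polynomial of α.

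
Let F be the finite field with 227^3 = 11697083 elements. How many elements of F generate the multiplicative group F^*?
There are φ(11697082) = 5709312 primitive elements

F_q^* is cyclic of order q - 1 = 11697082. A cyclic group of order m has exactly φ(m) generators. Here m = 11697082 = 2 · 73 · 113 · 709, so the number of primitive elements is φ(11697082) = 5709312.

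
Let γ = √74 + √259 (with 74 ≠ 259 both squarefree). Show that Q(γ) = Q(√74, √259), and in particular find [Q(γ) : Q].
[Q(γ) : Q] = 4 (equivalently, Q(γ) = Q(√74, √259))

Obviously Q(γ) ⊆ Q(√74, √259), and [Q(√74, √259):Q] = 4 (since 74, 259 are distinct squarefree integers > 1 with 19166 not a perfect square). To show equality we compute the minimal polynomial of γ. From γ = √74 + √259: γ^2 = 74 + 2√(19166) + 259 = 333 + 2√(19166), so γ^2 - 333 = 2√(19166); squaring, (γ^2 - 333)^2 = 4·19166, i.e. γ^4 - 666γ^2 + 110889 - 76664 = 0, i.e. γ^4 - 666γ^2 + 34225 = 0. So γ is a root of x^4 - 666x^2 + 34225. This polynomial is irreducible over Q: it has no rational root (each ±√74 ± √259 is irrational), and any factorization into two quadratics over Q would force √(19166) ∈ Q (pairing opposite roots) or √74, √259 ∈ Q (other pairings), all impossible. Hence [Q(γ):Q] = 4 = [Q(√74, √259):Q], so Q(γ) = Q(√74, √259).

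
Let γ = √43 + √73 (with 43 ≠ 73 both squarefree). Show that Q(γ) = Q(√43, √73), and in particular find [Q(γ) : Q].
[Q(γ) : Q] = 4 (equivalently, Q(γ) = Q(√43, √73))

Obviously Q(γ) ⊆ Q(√43, √73), and [Q(√43, √73):Q] = 4 (since 43, 73 are distinct squarefree integers > 1 with 3139 not a perfect square). To show equality we compute the minimal polynomial of γ. From γ = √43 + √73: γ^2 = 43 + 2√(3139) + 73 = 116 + 2√(3139), so γ^2 - 116 = 2√(3139); squaring, (γ^2 - 116)^2 = 4·3139, i.e. γ^4 - 232γ^2 + 13456 - 12556 = 0, i.e. γ^4 - 232γ^2 + 900 = 0. So γ is a root of x^4 - 232x^2 + 900. This polynomial is irreducible over Q: it has no rational root (each ±√43 ± √73 is irrational), and any factorization into two quadratics over Q would force √(3139) ∈ Q (pairing opposite roots) or √43, √73 ∈ Q (other pairings), all impossible. Hence [Q(γ):Q] = 4 = [Q(√43, √73):Q], so Q(γ) = Q(√43, √73).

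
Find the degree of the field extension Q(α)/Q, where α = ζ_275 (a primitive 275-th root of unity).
[Q(α):Q] = 200

The minimal polynomial of ζ_275 over Q is the 275-th cyclotomic polynomial Φ_275(x), which is irreducible over Q and has degree φ(275) = 200. Hence [Q(α):Q] = φ(275) = 200.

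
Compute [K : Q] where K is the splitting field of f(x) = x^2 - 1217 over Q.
[K : Q] = 2

f(x) = x^2 - 1217 factors as (x - √1217)(x + √1217). The splitting field is K = Q(√1217). Since 1217 is squarefree and > 1, it is not a perfect square, so x^2 - 1217 is irreducible over Q and [Q(√1217) : Q] = 2. Hence [K : Q] = 2.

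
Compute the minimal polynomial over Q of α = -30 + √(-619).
m_α(x) = x^2 + 60x + 1519

From α + 30 = √(-619), squaring gives (α + 30)^2 = -619, i.e. α^2 + 60α + 900 = -619, so α^2 + 60α + 1519 = 0. The discriminant of x^2 + 60x + 1519 is (60)^2 - 4·(1519) = 3600 - 6076 = -2476, and 4·(-619) is not a perfect square in Q since -619 is squarefree and ≠ 1. Hence x^2 + 60x + 1519 is irreducible over Q and is the minimal polynomial of α.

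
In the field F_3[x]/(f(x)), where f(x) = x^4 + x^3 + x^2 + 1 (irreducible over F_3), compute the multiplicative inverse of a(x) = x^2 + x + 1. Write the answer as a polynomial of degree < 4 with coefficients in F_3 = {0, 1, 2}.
a(x)^(-1) ≡ 2x^2 (mod f(x))

Since f is irreducible over F_3, F_3[x]/(f) is a field and a(x) ≠ 0 has an inverse. Apply the extended Euclidean algorithm to f(x) and a(x) in F_3[x]: f(x) = (x^2)·a(x) + (1). The last nonzero remainder is the constant 1 = gcd(f, a) in F_3. Back-substituting through the division chain expresses 1 = s(x)·a(x) + t(x)·f(x) with s(x) ≡ 2x^2 (mod f), so a(x)^(-1) ≡ s(x) = 2x^2 (mod f). Check: (x^2 + x + 1)·(2x^2) = 2x^4 + 2x^3 + 2x^2 ≡ 1 (mod x^4 + x^3 + x^2 + 1).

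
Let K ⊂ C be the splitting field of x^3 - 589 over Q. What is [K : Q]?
[K : Q] = 6

The roots of x^3 - 589 are ∛589, ω∛589, ω^2∛589 where ω = e^(2πi/3) is a primitive cube root of unity, so K = Q(∛589, ω). Now [Q(∛589):Q] = 3 (since 589 is not a perfect cube, x^3 - 589 is irreducible) and [Q(ω):Q] = 2. Both 2 and 3 divide [K:Q], and [K:Q] ≤ 3·2 = 6, so [K:Q] = 6. (Equivalently: Q(∛589) ⊂ R but ω ∉ R, so [K : Q(∛589)] = 2.)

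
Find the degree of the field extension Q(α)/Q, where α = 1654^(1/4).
[Q(α):Q] = 4

α is a root of x^4 - 1654. By Eisenstein's criterion at the prime p = 2 (which divides the constant term 1654 but p^2 = 4 does not, since 1654 is squarefree), x^4 - 1654 is irreducible over Q. Hence [Q(α):Q] = 4.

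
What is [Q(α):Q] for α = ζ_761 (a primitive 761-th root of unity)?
[Q(α):Q] = 760

The minimal polynomial of ζ_761 over Q is the 761-th cyclotomic polynomial Φ_761(x), which is irreducible over Q and has degree φ(761) = 760. Hence [Q(α):Q] = φ(761) = 760.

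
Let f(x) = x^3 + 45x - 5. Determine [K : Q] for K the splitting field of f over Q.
[K : Q] = 6

By the rational root test, any rational root of the monic integer polynomial f(x) = x^3 + 45x - 5 must be an integer dividing the constant term -5, i.e. one of ±{1, 5}. Evaluating: f(1) = 41, f(-1) = -51, f(5) = 345, f(-5) = -355; none is 0, so f has no rational root and is therefore irreducible over Q (a cubic with no linear factor over a field is irreducible). For an irreducible cubic, the Galois group is A_3 or S_3 according as the discriminant disc(f) = -4a^3 - 27b^2 = -4·(45)^3 - 27·(-5)^2 = -365175 is or is not a square in Q. Here disc(f) = -365175 is not a perfect square in Q, so the Galois group of f over Q is not contained in A_3 and must be all of S_3. The splitting field has degree |S_3| = 6 over Q, so [K : Q] = 6.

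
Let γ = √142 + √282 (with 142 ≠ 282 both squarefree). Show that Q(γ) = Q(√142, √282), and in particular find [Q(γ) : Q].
[Q(γ) : Q] = 4 (equivalently, Q(γ) = Q(√142, √282))

Obviously Q(γ) ⊆ Q(√142, √282), and [Q(√142, √282):Q] = 4 (since 142, 282 are distinct squarefree integers > 1 with 40044 not a perfect square). To show equality we compute the minimal polynomial of γ. From γ = √142 + √282: γ^2 = 142 + 2√(40044) + 282 = 424 + 2√(40044), so γ^2 - 424 = 2√(40044); squaring, (γ^2 - 424)^2 = 4·40044, i.e. γ^4 - 848γ^2 + 179776 - 160176 = 0, i.e. γ^4 - 848γ^2 + 19600 = 0. So γ is a root of x^4 - 848x^2 + 19600. This polynomial is irreducible over Q: it has no rational root (each ±√142 ± √282 is irrational), and any factorization into two quadratics over Q would force √(40044) ∈ Q (pairing opposite roots) or √142, √282 ∈ Q (other pairings), all impossible. Hence [Q(γ):Q] = 4 = [Q(√142, √282):Q], so Q(γ) = Q(√142, √282).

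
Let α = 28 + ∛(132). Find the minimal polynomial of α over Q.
m_α(x) = x^3 - 84x^2 + 2352x - 22084

Set β = α - 28 = ∛(132), so β^3 = 132. Then (α - 28)^3 - 132 = 0, i.e. α is a root of g(x) = (x - 28)^3 - 132 = x^3 - 84x^2 + 2352x - 22084. Since g(x) = h(x - 28) where h(x) = x^3 - 132, and h is irreducible over Q (because 132 is not a perfect cube, so h has no rational root, and a monic cubic with no rational root is irreducible), g is also irreducible (irreducibility is preserved under the substitution x → x - 28). Hence m_α(x) = x^3 - 84x^2 + 2352x - 22084.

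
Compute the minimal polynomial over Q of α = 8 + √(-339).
m_α(x) = x^2 - 16x + 403

From α - 8 = √(-339), squaring gives (α - 8)^2 = -339, i.e. α^2 - 16α + 64 = -339, so α^2 - 16α + 403 = 0. The discriminant of x^2 - 16x + 403 is (-16)^2 - 4·(403) = 256 - 1612 = -1356, and 4·(-339) is not a perfect square in Q since -339 is squarefree and ≠ 1. Hence x^2 - 16x + 403 is irreducible over Q and is the minimal polynomial of α.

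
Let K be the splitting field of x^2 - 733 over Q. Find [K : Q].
[K : Q] = 2

f(x) = x^2 - 733 factors as (x - √733)(x + √733). The splitting field is K = Q(√733). Since 733 is squarefree and > 1, it is not a perfect square, so x^2 - 733 is irreducible over Q and [Q(√733) : Q] = 2. Hence [K : Q] = 2.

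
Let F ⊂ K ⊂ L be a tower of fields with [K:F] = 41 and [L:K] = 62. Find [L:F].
[L:F] = 2542

The tower law says that for any tower of field extensions F ⊂ K ⊂ L with finite degrees, [L:F] = [L:K] · [K:F]. Here this gives [L:F] = 62 · 41 = 2542.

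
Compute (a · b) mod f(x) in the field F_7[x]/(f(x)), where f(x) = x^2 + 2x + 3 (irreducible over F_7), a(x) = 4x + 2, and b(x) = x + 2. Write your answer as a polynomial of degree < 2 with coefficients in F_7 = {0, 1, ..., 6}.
a · b ≡ 2x + 6 (mod f(x))

Multiply in F_7[x]: a(x)·b(x) = (4x + 2)·(x + 2) = 4x^2 + 3x + 4. This has degree ≥ 2, so divide by f(x) over F_7: 4x^2 + 3x + 4 = (4)·(x^2 + 2x + 3) + (2x + 6). Hence a·b ≡ 2x + 6 (mod f). (F_7[x]/(f) is a field with 7^2 = 49 elements since f is irreducible of degree 2.)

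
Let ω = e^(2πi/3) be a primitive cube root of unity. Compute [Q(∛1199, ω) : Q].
[Q(∛1199, ω) : Q] = 6

[Q(∛1199):Q] = 3 (min poly x^3 - 1199, irreducible since 1199 is not a perfect cube). [Q(ω):Q] = 2 (min poly x^2 + x + 1). Since Q(∛1199) ⊂ R and ω ∉ R, we have ω ∉ Q(∛1199), so x^2 + x + 1 remains irreducible over Q(∛1199) and [Q(∛1199, ω) : Q(∛1199)] = 2. By the tower law, [Q(∛1199, ω) : Q] = 3 · 2 = 6. (In fact Q(∛1199, ω) is the splitting field of x^3 - 1199 over Q.)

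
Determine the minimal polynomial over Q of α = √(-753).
m_α(x) = x^2 + 753

α satisfies α^2 + 753 = 0, so x^2 + 753 annihilates α. Since d = -753 is squarefree and ≠ 1, it is not a perfect square in Q, so x^2 + 753 has no rational root and is therefore irreducible over Q (a degree-2 polynomial over a field is irreducible iff it has no root). Hence m_α(x) = x^2 + 753.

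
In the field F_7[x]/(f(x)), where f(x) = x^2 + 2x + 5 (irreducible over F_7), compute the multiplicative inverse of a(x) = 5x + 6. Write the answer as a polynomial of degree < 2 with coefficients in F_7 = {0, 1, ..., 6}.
a(x)^(-1) ≡ 3x + 1 (mod f(x))

Since f is irreducible over F_7, F_7[x]/(f) is a field and a(x) ≠ 0 has an inverse. Apply the extended Euclidean algorithm to f(x) and a(x) in F_7[x]: f(x) = (3x + 1)·a(x) + (6). The last nonzero remainder is the constant 6 = gcd(f, a) in F_7. Back-substituting through the division chain expresses 6 = s(x)·a(x) + t(x)·f(x) with s(x) ≡ 4x + 6 (mod f), so (4x + 6)·a(x) ≡ 6 (mod f). Multiplying by 6^(-1) ≡ 6 in F_7 gives a(x)^(-1) ≡ 6·(4x + 6) ≡ 3x + 1 (mod f). Check: (5x + 6)·(3x + 1) = x^2 + 2x + 6 ≡ 1 (mod x^2 + 2x + 5).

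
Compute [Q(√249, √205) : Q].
[Q(√249, √205) : Q] = 4

[Q(√249):Q] = 2 (min poly x^2 - 249, irreducible since 249 is squarefree > 1). For the top step, suppose √205 ∈ Q(√249), say √205 = c + d√249 with c, d ∈ Q. Squaring: 205 = c^2 + 249d^2 + 2cd√249. Since √249 ∉ Q this forces 2cd = 0. If d = 0 then √205 = c ∈ Q, contradicting 205 squarefree > 1. If c = 0 then 205 = 249d^2, so 249·205 = (249d)^2 is a perfect square in Q — but 249·205 = 51045 is not a perfect square (since 249 and 205 are distinct squarefree integers). Contradiction. Hence √205 ∉ Q(√249), so x^2 - 205 stays irreducible over Q(√249) and [Q(√249, √205) : Q(√249)] = 2. By the tower law, [Q(√249, √205) : Q] = 2 · 2 = 4.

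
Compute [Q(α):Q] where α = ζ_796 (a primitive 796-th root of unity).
[Q(α):Q] = 396

The minimal polynomial of ζ_796 over Q is the 796-th cyclotomic polynomial Φ_796(x), which is irreducible over Q and has degree φ(796) = 396. Hence [Q(α):Q] = φ(796) = 396.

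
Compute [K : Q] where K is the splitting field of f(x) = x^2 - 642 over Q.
[K : Q] = 2

f(x) = x^2 - 642 factors as (x - √642)(x + √642). The splitting field is K = Q(√642). Since 642 is squarefree and > 1, it is not a perfect square, so x^2 - 642 is irreducible over Q and [Q(√642) : Q] = 2. Hence [K : Q] = 2.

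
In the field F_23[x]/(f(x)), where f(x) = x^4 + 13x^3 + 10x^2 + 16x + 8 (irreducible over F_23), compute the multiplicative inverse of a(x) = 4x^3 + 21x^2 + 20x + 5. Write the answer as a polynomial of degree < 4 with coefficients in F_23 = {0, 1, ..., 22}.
a(x)^(-1) ≡ 18x^3 + 21x^2 + 4x + 5 (mod f(x))

Since f is irreducible over F_23, F_23[x]/(f) is a field and a(x) ≠ 0 has an inverse. Apply the extended Euclidean algorithm to f(x) and a(x) in F_23[x]: f(x) = (6x + 12)·a(x) + (6x^2 + 22x + 17);  a(x) = (16x + 10)·(6x^2 + 22x + 17) + (11x + 19);  (6x^2 + 22x + 17) = (11x + 6)·(11x + 19) + (18). The last nonzero remainder is the constant 18 = gcd(f, a) in F_23. Back-substituting through the division chain expresses 18 = s(x)·a(x) + t(x)·f(x) with s(x) ≡ 2x^3 + 10x^2 + 3x + 21 (mod f), so (2x^3 + 10x^2 + 3x + 21)·a(x) ≡ 18 (mod f). Multiplying by 18^(-1) ≡ 9 in F_23 gives a(x)^(-1) ≡ 9·(2x^3 + 10x^2 + 3x + 21) ≡ 18x^3 + 21x^2 + 4x + 5 (mod f). Check: (4x^3 + 21x^2 + 20x + 5)·(18x^3 + 21x^2 + 4x + 5) = 3x^6 + 2x^5 + 12x^4 + 16x^3 + 14x^2 + 5x + 2 ≡ 1 (mod x^4 + 13x^3 + 10x^2 + 16x + 8).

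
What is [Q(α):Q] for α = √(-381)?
[Q(α):Q] = 2

[Q(α):Q] equals the degree of the minimal polynomial of α. Here α^2 = -381 and x^2 + 381 is irreducible (d = -381 is squarefree, ≠ 1, hence not a square), so deg(m_α) = 2. Thus [Q(α):Q] = 2.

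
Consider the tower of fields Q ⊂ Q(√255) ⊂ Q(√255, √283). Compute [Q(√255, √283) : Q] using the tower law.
[Q(√255, √283) : Q] = 4

[Q(√255):Q] = 2 (min poly x^2 - 255, irreducible since 255 is squarefree > 1). For the top step, suppose √283 ∈ Q(√255), say √283 = c + d√255 with c, d ∈ Q. Squaring: 283 = c^2 + 255d^2 + 2cd√255. Since √255 ∉ Q this forces 2cd = 0. If d = 0 then √283 = c ∈ Q, contradicting 283 squarefree > 1. If c = 0 then 283 = 255d^2, so 255·283 = (255d)^2 is a perfect square in Q — but 255·283 = 72165 is not a perfect square (since 255 and 283 are distinct squarefree integers). Contradiction. Hence √283 ∉ Q(√255), so x^2 - 283 stays irreducible over Q(√255) and [Q(√255, √283) : Q(√255)] = 2. By the tower law, [Q(√255, √283) : Q] = 2 · 2 = 4.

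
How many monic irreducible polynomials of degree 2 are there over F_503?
There are 126253 monic irreducible polynomials of degree 2 over F_503

Each element of F_{503^2} that lies in no proper subfield is a root of exactly one monic irreducible of degree 2 over F_503, and each such polynomial has 2 distinct roots in F_{503^2}. By Möbius inversion the count is N_503(2) = (1/2) Σ_{d|2} μ(2/d) · 503^d = (1/2)(μ(2)·503^1 + μ(1)·503^2) = 252506/2 = 126253.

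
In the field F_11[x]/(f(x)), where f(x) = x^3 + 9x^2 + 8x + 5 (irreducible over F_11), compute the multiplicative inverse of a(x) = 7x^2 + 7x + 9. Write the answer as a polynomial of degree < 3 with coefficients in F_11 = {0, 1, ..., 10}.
a(x)^(-1) ≡ 6x^2 + 9 (mod f(x))

Since f is irreducible over F_11, F_11[x]/(f) is a field and a(x) ≠ 0 has an inverse. Apply the extended Euclidean algorithm to f(x) and a(x) in F_11[x]: f(x) = (8x + 9)·a(x) + (5x + 1);  a(x) = (8x + 2)·(5x + 1) + (7). The last nonzero remainder is the constant 7 = gcd(f, a) in F_11. Back-substituting through the division chain expresses 7 = s(x)·a(x) + t(x)·f(x) with s(x) ≡ 9x^2 + 8 (mod f), so (9x^2 + 8)·a(x) ≡ 7 (mod f). Multiplying by 7^(-1) ≡ 8 in F_11 gives a(x)^(-1) ≡ 8·(9x^2 + 8) ≡ 6x^2 + 9 (mod f). Check: (7x^2 + 7x + 9)·(6x^2 + 9) = 9x^4 + 9x^3 + 7x^2 + 8x + 4 ≡ 1 (mod x^3 + 9x^2 + 8x + 5).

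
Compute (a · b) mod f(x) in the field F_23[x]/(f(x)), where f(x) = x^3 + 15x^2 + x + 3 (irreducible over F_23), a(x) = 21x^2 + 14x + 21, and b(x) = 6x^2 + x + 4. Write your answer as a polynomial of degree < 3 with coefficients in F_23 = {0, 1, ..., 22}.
a · b ≡ 9x^2 + 12x + 11 (mod f(x))

Multiply in F_23[x]: a(x)·b(x) = (21x^2 + 14x + 21)·(6x^2 + x + 4) = 11x^4 + 13x^3 + 17x^2 + 8x + 15. This has degree ≥ 3, so divide by f(x) over F_23: 11x^4 + 13x^3 + 17x^2 + 8x + 15 = (11x + 9)·(x^3 + 15x^2 + x + 3) + (9x^2 + 12x + 11). Hence a·b ≡ 9x^2 + 12x + 11 (mod f). (F_23[x]/(f) is a field with 23^3 = 12167 elements since f is irreducible of degree 3.)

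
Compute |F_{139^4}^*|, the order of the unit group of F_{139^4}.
|F_{139^4}^*| = 373301040

F_{139^4} has 139^4 = 373301041 elements; its multiplicative group consists of all nonzero elements, so |F_{139^4}^*| = 373301041 - 1 = 373301040. (It is cyclic since any finite subgroup of the multiplicative group of a field is cyclic.)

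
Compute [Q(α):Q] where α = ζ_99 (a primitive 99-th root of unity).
[Q(α):Q] = 60

The minimal polynomial of ζ_99 over Q is the 99-th cyclotomic polynomial Φ_99(x), which is irreducible over Q and has degree φ(99) = 60. Hence [Q(α):Q] = φ(99) = 60.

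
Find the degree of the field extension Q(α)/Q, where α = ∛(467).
[Q(α):Q] = 3

The minimal polynomial of α is x^3 - 467, irreducible over Q since 467 is not a perfect cube (so x^3 - 467 has no rational root). Hence [Q(α):Q] = deg(m_α) = 3.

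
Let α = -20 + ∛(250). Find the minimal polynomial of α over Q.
m_α(x) = x^3 + 60x^2 + 1200x + 7750

Set β = α + 20 = ∛(250), so β^3 = 250. Then (α + 20)^3 - 250 = 0, i.e. α is a root of g(x) = (x + 20)^3 - 250 = x^3 + 60x^2 + 1200x + 7750. Since g(x) = h(x + 20) where h(x) = x^3 - 250, and h is irreducible over Q (because 250 is not a perfect cube, so h has no rational root, and a monic cubic with no rational root is irreducible), g is also irreducible (irreducibility is preserved under the substitution x → x + 20). Hence m_α(x) = x^3 + 60x^2 + 1200x + 7750.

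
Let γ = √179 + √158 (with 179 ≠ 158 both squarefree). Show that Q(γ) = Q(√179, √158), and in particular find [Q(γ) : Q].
[Q(γ) : Q] = 4 (equivalently, Q(γ) = Q(√179, √158))

Obviously Q(γ) ⊆ Q(√179, √158), and [Q(√179, √158):Q] = 4 (since 179, 158 are distinct squarefree integers > 1 with 28282 not a perfect square). To show equality we compute the minimal polynomial of γ. From γ = √179 + √158: γ^2 = 179 + 2√(28282) + 158 = 337 + 2√(28282), so γ^2 - 337 = 2√(28282); squaring, (γ^2 - 337)^2 = 4·28282, i.e. γ^4 - 674γ^2 + 113569 - 113128 = 0, i.e. γ^4 - 674γ^2 + 441 = 0. So γ is a root of x^4 - 674x^2 + 441. This polynomial is irreducible over Q: it has no rational root (each ±√179 ± √158 is irrational), and any factorization into two quadratics over Q would force √(28282) ∈ Q (pairing opposite roots) or √179, √158 ∈ Q (other pairings), all impossible. Hence [Q(γ):Q] = 4 = [Q(√179, √158):Q], so Q(γ) = Q(√179, √158).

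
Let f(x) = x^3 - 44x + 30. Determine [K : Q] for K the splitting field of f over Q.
[K : Q] = 6

By the rational root test, any rational root of the monic integer polynomial f(x) = x^3 - 44x + 30 must be an integer dividing the constant term 30, i.e. one of ±{1, 2, 3, 5, 6, 10, 15, 30}. Evaluating: f(1) = -13, f(-1) = 73, f(2) = -50, f(-2) = 110, f(3) = -75, f(-3) = 135, f(5) = -65, f(-5) = 125, f(6) = -18, f(-6) = 78, f(10) = 590, f(-10) = -530, f(15) = 2745, f(-15) = -2685, f(30) = 25710, f(-30) = -25650; none is 0, so f has no rational root and is therefore irreducible over Q (a cubic with no linear factor over a field is irreducible). For an irreducible cubic, the Galois group is A_3 or S_3 according as the discriminant disc(f) = -4a^3 - 27b^2 = -4·(-44)^3 - 27·(30)^2 = 316436 is or is not a square in Q. Here disc(f) = 316436 is not a perfect square in Q, so the Galois group of f over Q is not contained in A_3 and must be all of S_3. The splitting field has degree |S_3| = 6 over Q, so [K : Q] = 6.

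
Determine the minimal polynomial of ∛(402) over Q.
m_α(x) = x^3 - 402

α satisfies α^3 = 402, so x^3 - 402 annihilates α. By the rational root test, a rational root p/q (in lowest terms) of x^3 - 402 would satisfy p^3 = 402 q^3, forcing q = 1 and p^3 = 402; but 402 is not a perfect cube, contradiction. A monic cubic over Q with no rational root is irreducible (any nontrivial factorization would include a linear factor). Hence x^3 - 402 is the minimal polynomial of α, and in particular [Q(α):Q] = 3.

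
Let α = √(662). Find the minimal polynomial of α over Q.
m_α(x) = x^2 - 662

α satisfies α^2 - 662 = 0, so x^2 - 662 annihilates α. Since d = 662 is squarefree and ≠ 1, it is not a perfect square in Q, so x^2 - 662 has no rational root and is therefore irreducible over Q (a degree-2 polynomial over a field is irreducible iff it has no root). Hence m_α(x) = x^2 - 662.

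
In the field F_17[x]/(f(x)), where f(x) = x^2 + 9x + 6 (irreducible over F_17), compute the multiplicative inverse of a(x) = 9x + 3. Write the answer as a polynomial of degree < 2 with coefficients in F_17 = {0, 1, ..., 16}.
a(x)^(-1) ≡ 3x + 9 (mod f(x))

Since f is irreducible over F_17, F_17[x]/(f) is a field and a(x) ≠ 0 has an inverse. Apply the extended Euclidean algorithm to f(x) and a(x) in F_17[x]: f(x) = (2x + 6)·a(x) + (5). The last nonzero remainder is the constant 5 = gcd(f, a) in F_17. Back-substituting through the division chain expresses 5 = s(x)·a(x) + t(x)·f(x) with s(x) ≡ 15x + 11 (mod f), so (15x + 11)·a(x) ≡ 5 (mod f). Multiplying by 5^(-1) ≡ 7 in F_17 gives a(x)^(-1) ≡ 7·(15x + 11) ≡ 3x + 9 (mod f). Check: (9x + 3)·(3x + 9) = 10x^2 + 5x + 10 ≡ 1 (mod x^2 + 9x + 6).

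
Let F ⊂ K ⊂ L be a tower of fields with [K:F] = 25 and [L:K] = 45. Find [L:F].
[L:F] = 1125

The tower law says that for any tower of field extensions F ⊂ K ⊂ L with finite degrees, [L:F] = [L:K] · [K:F]. Here this gives [L:F] = 45 · 25 = 1125.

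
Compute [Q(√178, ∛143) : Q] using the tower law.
[Q(√178, ∛143) : Q] = 6

Let L = Q(√178, ∛143). Since Q(√178) ⊂ L and [Q(√178):Q] = 2, the tower law gives 2 | [L:Q]. Likewise Q(∛143) ⊂ L with [Q(∛143):Q] = 3 (because 143 is not a perfect cube), so 3 | [L:Q]. As gcd(2,3) = 1, [L:Q] is divisible by 6. Conversely L is generated over Q by √178 and ∛143, so [L:Q] ≤ 2·3 = 6. Therefore [Q(√178, ∛143) : Q] = 6.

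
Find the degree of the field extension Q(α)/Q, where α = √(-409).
[Q(α):Q] = 2

[Q(α):Q] equals the degree of the minimal polynomial of α. Here α^2 = -409 and x^2 + 409 is irreducible (d = -409 is squarefree, ≠ 1, hence not a square), so deg(m_α) = 2. Thus [Q(α):Q] = 2.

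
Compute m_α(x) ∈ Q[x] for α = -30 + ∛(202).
m_α(x) = x^3 + 90x^2 + 2700x + 26798

Set β = α + 30 = ∛(202), so β^3 = 202. Then (α + 30)^3 - 202 = 0, i.e. α is a root of g(x) = (x + 30)^3 - 202 = x^3 + 90x^2 + 2700x + 26798. Since g(x) = h(x + 30) where h(x) = x^3 - 202, and h is irreducible over Q (because 202 is not a perfect cube, so h has no rational root, and a monic cubic with no rational root is irreducible), g is also irreducible (irreducibility is preserved under the substitution x → x + 30). Hence m_α(x) = x^3 + 90x^2 + 2700x + 26798.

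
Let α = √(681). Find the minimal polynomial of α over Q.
m_α(x) = x^2 - 681

α satisfies α^2 - 681 = 0, so x^2 - 681 annihilates α. Since d = 681 is squarefree and ≠ 1, it is not a perfect square in Q, so x^2 - 681 has no rational root and is therefore irreducible over Q (a degree-2 polynomial over a field is irreducible iff it has no root). Hence m_α(x) = x^2 - 681.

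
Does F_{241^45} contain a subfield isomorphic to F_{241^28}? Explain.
No: F_{241^28} is not a subfield of F_{241^45}

F_{p^m} embeds in F_{p^n} iff m | n. Here 28 ∤ 45 (since 45 = 1·28 + 17 with remainder 17 ≠ 0), so F_{241^28} is not a subfield of F_{241^45}. Equivalently: if it were, the tower law would give 28 = [F_{241^28}:F_241] dividing [F_{241^45}:F_241] = 45, contradiction.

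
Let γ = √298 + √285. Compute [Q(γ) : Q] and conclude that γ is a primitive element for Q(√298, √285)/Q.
[Q(γ) : Q] = 4 (equivalently, Q(γ) = Q(√298, √285))

Obviously Q(γ) ⊆ Q(√298, √285), and [Q(√298, √285):Q] = 4 (since 298, 285 are distinct squarefree integers > 1 with 84930 not a perfect square). To show equality we compute the minimal polynomial of γ. From γ = √298 + √285: γ^2 = 298 + 2√(84930) + 285 = 583 + 2√(84930), so γ^2 - 583 = 2√(84930); squaring, (γ^2 - 583)^2 = 4·84930, i.e. γ^4 - 1166γ^2 + 339889 - 339720 = 0, i.e. γ^4 - 1166γ^2 + 169 = 0. So γ is a root of x^4 - 1166x^2 + 169. This polynomial is irreducible over Q: it has no rational root (each ±√298 ± √285 is irrational), and any factorization into two quadratics over Q would force √(84930) ∈ Q (pairing opposite roots) or √298, √285 ∈ Q (other pairings), all impossible. Hence [Q(γ):Q] = 4 = [Q(√298, √285):Q], so Q(γ) = Q(√298, √285).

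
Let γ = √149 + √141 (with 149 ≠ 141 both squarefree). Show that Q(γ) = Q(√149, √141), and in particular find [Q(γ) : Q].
[Q(γ) : Q] = 4 (equivalently, Q(γ) = Q(√149, √141))

Obviously Q(γ) ⊆ Q(√149, √141), and [Q(√149, √141):Q] = 4 (since 149, 141 are distinct squarefree integers > 1 with 21009 not a perfect square). To show equality we compute the minimal polynomial of γ. From γ = √149 + √141: γ^2 = 149 + 2√(21009) + 141 = 290 + 2√(21009), so γ^2 - 290 = 2√(21009); squaring, (γ^2 - 290)^2 = 4·21009, i.e. γ^4 - 580γ^2 + 84100 - 84036 = 0, i.e. γ^4 - 580γ^2 + 64 = 0. So γ is a root of x^4 - 580x^2 + 64. This polynomial is irreducible over Q: it has no rational root (each ±√149 ± √141 is irrational), and any factorization into two quadratics over Q would force √(21009) ∈ Q (pairing opposite roots) or √149, √141 ∈ Q (other pairings), all impossible. Hence [Q(γ):Q] = 4 = [Q(√149, √141):Q], so Q(γ) = Q(√149, √141).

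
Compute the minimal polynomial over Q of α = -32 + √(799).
m_α(x) = x^2 + 64x + 225

From α + 32 = √(799), squaring gives (α + 32)^2 = 799, i.e. α^2 + 64α + 1024 = 799, so α^2 + 64α + 225 = 0. The discriminant of x^2 + 64x + 225 is (64)^2 - 4·(225) = 4096 - 900 = 3196, and 4·(799) is not a perfect square in Q since 799 is squarefree and ≠ 1. Hence x^2 + 64x + 225 is irreducible over Q and is the minimal polynomial of α.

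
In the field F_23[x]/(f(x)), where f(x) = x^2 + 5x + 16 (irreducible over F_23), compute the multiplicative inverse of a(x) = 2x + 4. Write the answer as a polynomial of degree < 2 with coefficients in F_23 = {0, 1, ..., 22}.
a(x)^(-1) ≡ 8x + 1 (mod f(x))

Since f is irreducible over F_23, F_23[x]/(f) is a field and a(x) ≠ 0 has an inverse. Apply the extended Euclidean algorithm to f(x) and a(x) in F_23[x]: f(x) = (12x + 13)·a(x) + (10). The last nonzero remainder is the constant 10 = gcd(f, a) in F_23. Back-substituting through the division chain expresses 10 = s(x)·a(x) + t(x)·f(x) with s(x) ≡ 11x + 10 (mod f), so (11x + 10)·a(x) ≡ 10 (mod f). Multiplying by 10^(-1) ≡ 7 in F_23 gives a(x)^(-1) ≡ 7·(11x + 10) ≡ 8x + 1 (mod f). Check: (2x + 4)·(8x + 1) = 16x^2 + 11x + 4 ≡ 1 (mod x^2 + 5x + 16).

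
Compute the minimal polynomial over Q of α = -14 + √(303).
m_α(x) = x^2 + 28x - 107

From α + 14 = √(303), squaring gives (α + 14)^2 = 303, i.e. α^2 + 28α + 196 = 303, so α^2 + 28α - 107 = 0. The discriminant of x^2 + 28x - 107 is (28)^2 - 4·(-107) = 784 + 428 = 1212, and 4·(303) is not a perfect square in Q since 303 is squarefree and ≠ 1. Hence x^2 + 28x - 107 is irreducible over Q and is the minimal polynomial of α.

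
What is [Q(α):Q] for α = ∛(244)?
[Q(α):Q] = 3

The minimal polynomial of α is x^3 - 244, irreducible over Q since 244 is not a perfect cube (so x^3 - 244 has no rational root). Hence [Q(α):Q] = deg(m_α) = 3.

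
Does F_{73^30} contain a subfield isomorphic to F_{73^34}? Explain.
No: F_{73^34} is not a subfield of F_{73^30}

F_{p^m} embeds in F_{p^n} iff m | n. Here 34 ∤ 30 (since 30 = 0·34 + 30 with remainder 30 ≠ 0), so F_{73^34} is not a subfield of F_{73^30}. Equivalently: if it were, the tower law would give 34 = [F_{73^34}:F_73] dividing [F_{73^30}:F_73] = 30, contradiction.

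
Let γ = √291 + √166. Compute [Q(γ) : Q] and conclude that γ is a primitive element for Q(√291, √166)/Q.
[Q(γ) : Q] = 4 (equivalently, Q(γ) = Q(√291, √166))

Obviously Q(γ) ⊆ Q(√291, √166), and [Q(√291, √166):Q] = 4 (since 291, 166 are distinct squarefree integers > 1 with 48306 not a perfect square). To show equality we compute the minimal polynomial of γ. From γ = √291 + √166: γ^2 = 291 + 2√(48306) + 166 = 457 + 2√(48306), so γ^2 - 457 = 2√(48306); squaring, (γ^2 - 457)^2 = 4·48306, i.e. γ^4 - 914γ^2 + 208849 - 193224 = 0, i.e. γ^4 - 914γ^2 + 15625 = 0. So γ is a root of x^4 - 914x^2 + 15625. This polynomial is irreducible over Q: it has no rational root (each ±√291 ± √166 is irrational), and any factorization into two quadratics over Q would force √(48306) ∈ Q (pairing opposite roots) or √291, √166 ∈ Q (other pairings), all impossible. Hence [Q(γ):Q] = 4 = [Q(√291, √166):Q], so Q(γ) = Q(√291, √166).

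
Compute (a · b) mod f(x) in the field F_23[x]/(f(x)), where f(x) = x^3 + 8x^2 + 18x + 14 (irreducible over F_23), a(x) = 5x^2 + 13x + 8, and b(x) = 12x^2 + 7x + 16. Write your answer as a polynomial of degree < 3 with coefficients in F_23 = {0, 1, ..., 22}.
a · b ≡ 4x^2 + 3x + 11 (mod f(x))

Multiply in F_23[x]: a(x)·b(x) = (5x^2 + 13x + 8)·(12x^2 + 7x + 16) = 14x^4 + 7x^3 + 14x^2 + 11x + 13. This has degree ≥ 3, so divide by f(x) over F_23: 14x^4 + 7x^3 + 14x^2 + 11x + 13 = (14x + 10)·(x^3 + 8x^2 + 18x + 14) + (4x^2 + 3x + 11). Hence a·b ≡ 4x^2 + 3x + 11 (mod f). (F_23[x]/(f) is a field with 23^3 = 12167 elements since f is irreducible of degree 3.)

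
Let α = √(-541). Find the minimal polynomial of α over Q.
m_α(x) = x^2 + 541

α satisfies α^2 + 541 = 0, so x^2 + 541 annihilates α. Since d = -541 is squarefree and ≠ 1, it is not a perfect square in Q, so x^2 + 541 has no rational root and is therefore irreducible over Q (a degree-2 polynomial over a field is irreducible iff it has no root). Hence m_α(x) = x^2 + 541.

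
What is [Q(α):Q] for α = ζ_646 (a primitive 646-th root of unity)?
[Q(α):Q] = 288

The minimal polynomial of ζ_646 over Q is the 646-th cyclotomic polynomial Φ_646(x), which is irreducible over Q and has degree φ(646) = 288. Hence [Q(α):Q] = φ(646) = 288.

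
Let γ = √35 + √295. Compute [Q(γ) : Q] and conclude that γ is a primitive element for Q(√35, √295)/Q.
[Q(γ) : Q] = 4 (equivalently, Q(γ) = Q(√35, √295))

Obviously Q(γ) ⊆ Q(√35, √295), and [Q(√35, √295):Q] = 4 (since 35, 295 are distinct squarefree integers > 1 with 10325 not a perfect square). To show equality we compute the minimal polynomial of γ. From γ = √35 + √295: γ^2 = 35 + 2√(10325) + 295 = 330 + 2√(10325), so γ^2 - 330 = 2√(10325); squaring, (γ^2 - 330)^2 = 4·10325, i.e. γ^4 - 660γ^2 + 108900 - 41300 = 0, i.e. γ^4 - 660γ^2 + 67600 = 0. So γ is a root of x^4 - 660x^2 + 67600. This polynomial is irreducible over Q: it has no rational root (each ±√35 ± √295 is irrational), and any factorization into two quadratics over Q would force √(10325) ∈ Q (pairing opposite roots) or √35, √295 ∈ Q (other pairings), all impossible. Hence [Q(γ):Q] = 4 = [Q(√35, √295):Q], so Q(γ) = Q(√35, √295).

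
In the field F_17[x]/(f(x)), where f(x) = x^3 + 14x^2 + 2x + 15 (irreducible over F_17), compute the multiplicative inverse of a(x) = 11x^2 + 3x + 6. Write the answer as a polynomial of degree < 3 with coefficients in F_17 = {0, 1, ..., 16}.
a(x)^(-1) ≡ 15x^2 + 13x + 2 (mod f(x))

Since f is irreducible over F_17, F_17[x]/(f) is a field and a(x) ≠ 0 has an inverse. Apply the extended Euclidean algorithm to f(x) and a(x) in F_17[x]: f(x) = (14x + 16)·a(x) + (6x + 4);  a(x) = (16x + 4)·(6x + 4) + (7). The last nonzero remainder is the constant 7 = gcd(f, a) in F_17. Back-substituting through the division chain expresses 7 = s(x)·a(x) + t(x)·f(x) with s(x) ≡ 3x^2 + 6x + 14 (mod f), so (3x^2 + 6x + 14)·a(x) ≡ 7 (mod f). Multiplying by 7^(-1) ≡ 5 in F_17 gives a(x)^(-1) ≡ 5·(3x^2 + 6x + 14) ≡ 15x^2 + 13x + 2 (mod f). Check: (11x^2 + 3x + 6)·(15x^2 + 13x + 2) = 12x^4 + x^3 + 15x^2 + 16x + 12 ≡ 1 (mod x^3 + 14x^2 + 2x + 15).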